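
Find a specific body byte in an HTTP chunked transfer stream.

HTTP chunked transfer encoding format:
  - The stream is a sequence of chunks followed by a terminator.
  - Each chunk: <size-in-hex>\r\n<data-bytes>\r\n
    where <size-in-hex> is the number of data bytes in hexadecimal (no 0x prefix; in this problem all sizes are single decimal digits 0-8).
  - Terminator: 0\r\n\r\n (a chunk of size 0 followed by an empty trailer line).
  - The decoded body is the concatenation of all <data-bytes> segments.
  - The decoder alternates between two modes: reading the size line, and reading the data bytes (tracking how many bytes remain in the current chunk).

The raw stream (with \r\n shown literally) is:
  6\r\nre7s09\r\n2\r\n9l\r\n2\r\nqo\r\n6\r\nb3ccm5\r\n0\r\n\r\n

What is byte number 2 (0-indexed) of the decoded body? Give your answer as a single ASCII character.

Chunk 1: stream[0..1]='6' size=0x6=6, data at stream[3..9]='re7s09' -> body[0..6], body so far='re7s09'
Chunk 2: stream[11..12]='2' size=0x2=2, data at stream[14..16]='9l' -> body[6..8], body so far='re7s099l'
Chunk 3: stream[18..19]='2' size=0x2=2, data at stream[21..23]='qo' -> body[8..10], body so far='re7s099lqo'
Chunk 4: stream[25..26]='6' size=0x6=6, data at stream[28..34]='b3ccm5' -> body[10..16], body so far='re7s099lqob3ccm5'
Chunk 5: stream[36..37]='0' size=0 (terminator). Final body='re7s099lqob3ccm5' (16 bytes)
Body byte 2 = '7'

Answer: 7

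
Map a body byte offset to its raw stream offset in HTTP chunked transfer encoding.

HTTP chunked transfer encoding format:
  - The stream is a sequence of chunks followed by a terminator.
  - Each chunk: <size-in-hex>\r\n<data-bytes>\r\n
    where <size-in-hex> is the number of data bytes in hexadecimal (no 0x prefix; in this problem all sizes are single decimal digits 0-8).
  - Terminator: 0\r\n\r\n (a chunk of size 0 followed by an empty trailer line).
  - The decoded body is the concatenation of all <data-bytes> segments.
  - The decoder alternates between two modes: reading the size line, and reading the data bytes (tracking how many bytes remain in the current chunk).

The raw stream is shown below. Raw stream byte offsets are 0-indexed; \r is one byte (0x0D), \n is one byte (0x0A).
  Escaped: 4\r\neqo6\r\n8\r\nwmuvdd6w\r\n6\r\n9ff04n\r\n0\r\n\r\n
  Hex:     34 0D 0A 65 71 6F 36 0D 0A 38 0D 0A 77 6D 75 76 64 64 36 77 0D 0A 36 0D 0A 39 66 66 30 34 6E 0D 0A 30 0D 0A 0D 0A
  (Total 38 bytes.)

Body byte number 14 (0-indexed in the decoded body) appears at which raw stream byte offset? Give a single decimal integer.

Chunk 1: stream[0..1]='4' size=0x4=4, data at stream[3..7]='eqo6' -> body[0..4], body so far='eqo6'
Chunk 2: stream[9..10]='8' size=0x8=8, data at stream[12..20]='wmuvdd6w' -> body[4..12], body so far='eqo6wmuvdd6w'
Chunk 3: stream[22..23]='6' size=0x6=6, data at stream[25..31]='9ff04n' -> body[12..18], body so far='eqo6wmuvdd6w9ff04n'
Chunk 4: stream[33..34]='0' size=0 (terminator). Final body='eqo6wmuvdd6w9ff04n' (18 bytes)
Body byte 14 at stream offset 27

Answer: 27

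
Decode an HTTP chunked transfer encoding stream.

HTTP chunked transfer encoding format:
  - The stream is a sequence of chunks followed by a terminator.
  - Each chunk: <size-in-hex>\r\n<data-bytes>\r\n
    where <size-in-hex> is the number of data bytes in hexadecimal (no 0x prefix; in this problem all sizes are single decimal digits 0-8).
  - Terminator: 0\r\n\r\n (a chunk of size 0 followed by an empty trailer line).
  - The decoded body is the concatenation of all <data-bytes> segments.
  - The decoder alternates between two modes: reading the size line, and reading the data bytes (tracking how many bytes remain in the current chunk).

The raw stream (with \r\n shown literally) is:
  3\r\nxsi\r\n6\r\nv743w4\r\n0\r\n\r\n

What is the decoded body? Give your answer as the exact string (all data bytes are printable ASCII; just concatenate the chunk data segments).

Chunk 1: stream[0..1]='3' size=0x3=3, data at stream[3..6]='xsi' -> body[0..3], body so far='xsi'
Chunk 2: stream[8..9]='6' size=0x6=6, data at stream[11..17]='v743w4' -> body[3..9], body so far='xsiv743w4'
Chunk 3: stream[19..20]='0' size=0 (terminator). Final body='xsiv743w4' (9 bytes)

Answer: xsiv743w4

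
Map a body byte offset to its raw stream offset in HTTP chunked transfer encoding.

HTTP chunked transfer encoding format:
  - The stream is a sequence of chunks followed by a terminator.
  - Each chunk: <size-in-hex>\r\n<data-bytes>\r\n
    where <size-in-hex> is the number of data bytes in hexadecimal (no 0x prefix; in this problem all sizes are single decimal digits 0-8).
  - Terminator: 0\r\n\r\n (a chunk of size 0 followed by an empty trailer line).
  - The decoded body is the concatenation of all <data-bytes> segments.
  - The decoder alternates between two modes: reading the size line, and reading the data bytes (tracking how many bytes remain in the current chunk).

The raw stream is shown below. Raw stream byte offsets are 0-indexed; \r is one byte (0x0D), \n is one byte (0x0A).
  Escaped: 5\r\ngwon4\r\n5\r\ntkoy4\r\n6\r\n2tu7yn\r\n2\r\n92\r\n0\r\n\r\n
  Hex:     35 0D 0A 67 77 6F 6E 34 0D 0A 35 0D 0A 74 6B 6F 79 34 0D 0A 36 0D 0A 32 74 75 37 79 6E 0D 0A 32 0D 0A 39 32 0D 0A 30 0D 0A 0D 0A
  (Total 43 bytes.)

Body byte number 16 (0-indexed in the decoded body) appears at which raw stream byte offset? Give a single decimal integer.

Chunk 1: stream[0..1]='5' size=0x5=5, data at stream[3..8]='gwon4' -> body[0..5], body so far='gwon4'
Chunk 2: stream[10..11]='5' size=0x5=5, data at stream[13..18]='tkoy4' -> body[5..10], body so far='gwon4tkoy4'
Chunk 3: stream[20..21]='6' size=0x6=6, data at stream[23..29]='2tu7yn' -> body[10..16], body so far='gwon4tkoy42tu7yn'
Chunk 4: stream[31..32]='2' size=0x2=2, data at stream[34..36]='92' -> body[16..18], body so far='gwon4tkoy42tu7yn92'
Chunk 5: stream[38..39]='0' size=0 (terminator). Final body='gwon4tkoy42tu7yn92' (18 bytes)
Body byte 16 at stream offset 34

Answer: 34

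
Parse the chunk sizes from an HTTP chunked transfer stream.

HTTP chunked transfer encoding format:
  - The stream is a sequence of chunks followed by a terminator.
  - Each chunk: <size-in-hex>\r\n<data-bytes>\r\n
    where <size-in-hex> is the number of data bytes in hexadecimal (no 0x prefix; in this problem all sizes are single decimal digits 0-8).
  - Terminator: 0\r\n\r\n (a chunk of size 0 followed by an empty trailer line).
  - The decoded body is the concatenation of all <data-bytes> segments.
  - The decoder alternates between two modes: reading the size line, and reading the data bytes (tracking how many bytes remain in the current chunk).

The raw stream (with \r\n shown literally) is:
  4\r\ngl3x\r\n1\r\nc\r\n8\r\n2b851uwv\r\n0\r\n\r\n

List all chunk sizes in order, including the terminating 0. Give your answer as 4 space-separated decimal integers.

Chunk 1: stream[0..1]='4' size=0x4=4, data at stream[3..7]='gl3x' -> body[0..4], body so far='gl3x'
Chunk 2: stream[9..10]='1' size=0x1=1, data at stream[12..13]='c' -> body[4..5], body so far='gl3xc'
Chunk 3: stream[15..16]='8' size=0x8=8, data at stream[18..26]='2b851uwv' -> body[5..13], body so far='gl3xc2b851uwv'
Chunk 4: stream[28..29]='0' size=0 (terminator). Final body='gl3xc2b851uwv' (13 bytes)

Answer: 4 1 8 0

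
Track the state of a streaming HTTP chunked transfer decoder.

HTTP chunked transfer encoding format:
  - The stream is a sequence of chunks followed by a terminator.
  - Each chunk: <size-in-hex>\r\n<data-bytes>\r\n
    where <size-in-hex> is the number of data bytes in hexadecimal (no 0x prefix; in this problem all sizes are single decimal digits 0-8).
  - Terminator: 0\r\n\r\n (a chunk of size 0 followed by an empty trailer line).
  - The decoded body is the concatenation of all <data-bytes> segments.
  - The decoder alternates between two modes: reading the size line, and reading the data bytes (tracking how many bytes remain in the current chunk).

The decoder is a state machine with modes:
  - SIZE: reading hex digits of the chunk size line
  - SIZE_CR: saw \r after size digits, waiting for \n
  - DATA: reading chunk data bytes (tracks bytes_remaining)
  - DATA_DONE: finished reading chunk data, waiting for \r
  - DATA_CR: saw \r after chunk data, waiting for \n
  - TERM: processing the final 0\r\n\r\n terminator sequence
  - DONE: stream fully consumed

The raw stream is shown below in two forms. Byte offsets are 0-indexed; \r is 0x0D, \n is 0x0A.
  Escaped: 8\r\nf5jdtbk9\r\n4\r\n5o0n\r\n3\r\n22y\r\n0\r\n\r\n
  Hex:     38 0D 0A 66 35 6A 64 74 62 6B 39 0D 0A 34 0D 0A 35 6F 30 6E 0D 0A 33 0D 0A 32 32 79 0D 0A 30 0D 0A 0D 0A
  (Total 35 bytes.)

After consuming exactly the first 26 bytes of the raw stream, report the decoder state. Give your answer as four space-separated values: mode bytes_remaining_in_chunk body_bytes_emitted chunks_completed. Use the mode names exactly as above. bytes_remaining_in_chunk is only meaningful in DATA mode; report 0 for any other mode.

Byte 0 = '8': mode=SIZE remaining=0 emitted=0 chunks_done=0
Byte 1 = 0x0D: mode=SIZE_CR remaining=0 emitted=0 chunks_done=0
Byte 2 = 0x0A: mode=DATA remaining=8 emitted=0 chunks_done=0
Byte 3 = 'f': mode=DATA remaining=7 emitted=1 chunks_done=0
Byte 4 = '5': mode=DATA remaining=6 emitted=2 chunks_done=0
Byte 5 = 'j': mode=DATA remaining=5 emitted=3 chunks_done=0
Byte 6 = 'd': mode=DATA remaining=4 emitted=4 chunks_done=0
Byte 7 = 't': mode=DATA remaining=3 emitted=5 chunks_done=0
Byte 8 = 'b': mode=DATA remaining=2 emitted=6 chunks_done=0
Byte 9 = 'k': mode=DATA remaining=1 emitted=7 chunks_done=0
Byte 10 = '9': mode=DATA_DONE remaining=0 emitted=8 chunks_done=0
Byte 11 = 0x0D: mode=DATA_CR remaining=0 emitted=8 chunks_done=0
Byte 12 = 0x0A: mode=SIZE remaining=0 emitted=8 chunks_done=1
Byte 13 = '4': mode=SIZE remaining=0 emitted=8 chunks_done=1
Byte 14 = 0x0D: mode=SIZE_CR remaining=0 emitted=8 chunks_done=1
Byte 15 = 0x0A: mode=DATA remaining=4 emitted=8 chunks_done=1
Byte 16 = '5': mode=DATA remaining=3 emitted=9 chunks_done=1
Byte 17 = 'o': mode=DATA remaining=2 emitted=10 chunks_done=1
Byte 18 = '0': mode=DATA remaining=1 emitted=11 chunks_done=1
Byte 19 = 'n': mode=DATA_DONE remaining=0 emitted=12 chunks_done=1
Byte 20 = 0x0D: mode=DATA_CR remaining=0 emitted=12 chunks_done=1
Byte 21 = 0x0A: mode=SIZE remaining=0 emitted=12 chunks_done=2
Byte 22 = '3': mode=SIZE remaining=0 emitted=12 chunks_done=2
Byte 23 = 0x0D: mode=SIZE_CR remaining=0 emitted=12 chunks_done=2
Byte 24 = 0x0A: mode=DATA remaining=3 emitted=12 chunks_done=2
Byte 25 = '2': mode=DATA remaining=2 emitted=13 chunks_done=2

Answer: DATA 2 13 2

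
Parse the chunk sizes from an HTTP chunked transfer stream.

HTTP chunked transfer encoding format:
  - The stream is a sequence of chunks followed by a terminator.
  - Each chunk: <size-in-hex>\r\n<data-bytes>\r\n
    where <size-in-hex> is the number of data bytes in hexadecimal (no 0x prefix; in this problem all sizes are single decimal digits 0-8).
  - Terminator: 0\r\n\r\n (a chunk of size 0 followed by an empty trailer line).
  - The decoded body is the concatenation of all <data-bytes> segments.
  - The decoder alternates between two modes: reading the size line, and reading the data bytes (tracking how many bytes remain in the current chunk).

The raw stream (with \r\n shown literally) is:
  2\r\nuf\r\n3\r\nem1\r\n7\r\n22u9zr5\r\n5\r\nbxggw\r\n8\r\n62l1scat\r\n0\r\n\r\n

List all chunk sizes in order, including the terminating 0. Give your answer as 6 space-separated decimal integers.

Answer: 2 3 7 5 8 0

Derivation:
Chunk 1: stream[0..1]='2' size=0x2=2, data at stream[3..5]='uf' -> body[0..2], body so far='uf'
Chunk 2: stream[7..8]='3' size=0x3=3, data at stream[10..13]='em1' -> body[2..5], body so far='ufem1'
Chunk 3: stream[15..16]='7' size=0x7=7, data at stream[18..25]='22u9zr5' -> body[5..12], body so far='ufem122u9zr5'
Chunk 4: stream[27..28]='5' size=0x5=5, data at stream[30..35]='bxggw' -> body[12..17], body so far='ufem122u9zr5bxggw'
Chunk 5: stream[37..38]='8' size=0x8=8, data at stream[40..48]='62l1scat' -> body[17..25], body so far='ufem122u9zr5bxggw62l1scat'
Chunk 6: stream[50..51]='0' size=0 (terminator). Final body='ufem122u9zr5bxggw62l1scat' (25 bytes)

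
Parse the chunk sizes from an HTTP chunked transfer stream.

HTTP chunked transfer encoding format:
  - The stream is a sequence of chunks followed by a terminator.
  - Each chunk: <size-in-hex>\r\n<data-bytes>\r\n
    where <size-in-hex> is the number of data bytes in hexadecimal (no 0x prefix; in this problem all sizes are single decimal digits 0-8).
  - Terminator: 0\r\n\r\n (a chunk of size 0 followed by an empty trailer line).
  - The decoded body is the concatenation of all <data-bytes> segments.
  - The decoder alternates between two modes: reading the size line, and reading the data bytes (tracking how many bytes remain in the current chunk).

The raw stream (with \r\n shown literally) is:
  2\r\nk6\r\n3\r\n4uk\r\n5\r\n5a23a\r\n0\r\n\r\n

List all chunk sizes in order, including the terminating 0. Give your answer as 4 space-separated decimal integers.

Answer: 2 3 5 0

Derivation:
Chunk 1: stream[0..1]='2' size=0x2=2, data at stream[3..5]='k6' -> body[0..2], body so far='k6'
Chunk 2: stream[7..8]='3' size=0x3=3, data at stream[10..13]='4uk' -> body[2..5], body so far='k64uk'
Chunk 3: stream[15..16]='5' size=0x5=5, data at stream[18..23]='5a23a' -> body[5..10], body so far='k64uk5a23a'
Chunk 4: stream[25..26]='0' size=0 (terminator). Final body='k64uk5a23a' (10 bytes)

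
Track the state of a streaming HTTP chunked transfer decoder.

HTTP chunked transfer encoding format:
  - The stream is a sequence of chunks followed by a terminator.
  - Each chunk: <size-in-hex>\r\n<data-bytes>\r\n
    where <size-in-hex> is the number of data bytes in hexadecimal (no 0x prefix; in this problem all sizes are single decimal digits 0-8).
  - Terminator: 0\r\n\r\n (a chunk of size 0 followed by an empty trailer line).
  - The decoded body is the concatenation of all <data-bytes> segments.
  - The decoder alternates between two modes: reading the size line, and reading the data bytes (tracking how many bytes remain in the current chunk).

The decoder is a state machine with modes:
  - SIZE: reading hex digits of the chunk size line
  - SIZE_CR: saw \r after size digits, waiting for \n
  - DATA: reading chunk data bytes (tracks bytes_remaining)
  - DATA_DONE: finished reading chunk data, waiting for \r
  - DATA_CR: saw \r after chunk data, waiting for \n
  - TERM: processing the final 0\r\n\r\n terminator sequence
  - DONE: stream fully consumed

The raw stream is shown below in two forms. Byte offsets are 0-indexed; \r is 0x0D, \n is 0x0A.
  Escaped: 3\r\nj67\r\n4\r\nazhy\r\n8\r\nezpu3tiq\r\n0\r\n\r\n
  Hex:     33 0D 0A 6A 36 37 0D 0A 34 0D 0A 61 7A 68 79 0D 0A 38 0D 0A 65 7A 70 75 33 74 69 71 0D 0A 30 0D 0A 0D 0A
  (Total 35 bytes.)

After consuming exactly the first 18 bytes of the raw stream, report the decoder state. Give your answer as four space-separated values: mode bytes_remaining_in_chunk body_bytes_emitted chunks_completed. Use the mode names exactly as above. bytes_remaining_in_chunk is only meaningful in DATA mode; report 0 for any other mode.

Byte 0 = '3': mode=SIZE remaining=0 emitted=0 chunks_done=0
Byte 1 = 0x0D: mode=SIZE_CR remaining=0 emitted=0 chunks_done=0
Byte 2 = 0x0A: mode=DATA remaining=3 emitted=0 chunks_done=0
Byte 3 = 'j': mode=DATA remaining=2 emitted=1 chunks_done=0
Byte 4 = '6': mode=DATA remaining=1 emitted=2 chunks_done=0
Byte 5 = '7': mode=DATA_DONE remaining=0 emitted=3 chunks_done=0
Byte 6 = 0x0D: mode=DATA_CR remaining=0 emitted=3 chunks_done=0
Byte 7 = 0x0A: mode=SIZE remaining=0 emitted=3 chunks_done=1
Byte 8 = '4': mode=SIZE remaining=0 emitted=3 chunks_done=1
Byte 9 = 0x0D: mode=SIZE_CR remaining=0 emitted=3 chunks_done=1
Byte 10 = 0x0A: mode=DATA remaining=4 emitted=3 chunks_done=1
Byte 11 = 'a': mode=DATA remaining=3 emitted=4 chunks_done=1
Byte 12 = 'z': mode=DATA remaining=2 emitted=5 chunks_done=1
Byte 13 = 'h': mode=DATA remaining=1 emitted=6 chunks_done=1
Byte 14 = 'y': mode=DATA_DONE remaining=0 emitted=7 chunks_done=1
Byte 15 = 0x0D: mode=DATA_CR remaining=0 emitted=7 chunks_done=1
Byte 16 = 0x0A: mode=SIZE remaining=0 emitted=7 chunks_done=2
Byte 17 = '8': mode=SIZE remaining=0 emitted=7 chunks_done=2

Answer: SIZE 0 7 2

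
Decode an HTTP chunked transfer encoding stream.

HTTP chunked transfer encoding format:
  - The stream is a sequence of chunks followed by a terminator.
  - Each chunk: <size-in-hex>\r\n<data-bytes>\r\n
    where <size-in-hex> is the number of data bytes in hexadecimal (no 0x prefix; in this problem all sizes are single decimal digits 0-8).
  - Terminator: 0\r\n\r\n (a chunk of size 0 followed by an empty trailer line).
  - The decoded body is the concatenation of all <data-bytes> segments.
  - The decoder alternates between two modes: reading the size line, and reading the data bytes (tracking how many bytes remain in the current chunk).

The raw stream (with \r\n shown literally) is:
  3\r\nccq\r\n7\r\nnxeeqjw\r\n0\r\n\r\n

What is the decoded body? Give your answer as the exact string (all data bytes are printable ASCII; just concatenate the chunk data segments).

Answer: ccqnxeeqjw

Derivation:
Chunk 1: stream[0..1]='3' size=0x3=3, data at stream[3..6]='ccq' -> body[0..3], body so far='ccq'
Chunk 2: stream[8..9]='7' size=0x7=7, data at stream[11..18]='nxeeqjw' -> body[3..10], body so far='ccqnxeeqjw'
Chunk 3: stream[20..21]='0' size=0 (terminator). Final body='ccqnxeeqjw' (10 bytes)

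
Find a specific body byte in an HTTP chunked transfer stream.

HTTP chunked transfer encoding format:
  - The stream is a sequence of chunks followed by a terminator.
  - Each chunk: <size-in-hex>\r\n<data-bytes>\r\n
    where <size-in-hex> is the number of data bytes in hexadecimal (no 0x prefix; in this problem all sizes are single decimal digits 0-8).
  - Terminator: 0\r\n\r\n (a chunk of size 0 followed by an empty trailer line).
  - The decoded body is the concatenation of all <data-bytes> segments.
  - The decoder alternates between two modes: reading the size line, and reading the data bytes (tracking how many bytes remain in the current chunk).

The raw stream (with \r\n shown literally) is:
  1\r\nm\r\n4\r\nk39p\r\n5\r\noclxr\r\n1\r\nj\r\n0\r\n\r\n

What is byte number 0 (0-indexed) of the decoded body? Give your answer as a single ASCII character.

Chunk 1: stream[0..1]='1' size=0x1=1, data at stream[3..4]='m' -> body[0..1], body so far='m'
Chunk 2: stream[6..7]='4' size=0x4=4, data at stream[9..13]='k39p' -> body[1..5], body so far='mk39p'
Chunk 3: stream[15..16]='5' size=0x5=5, data at stream[18..23]='oclxr' -> body[5..10], body so far='mk39poclxr'
Chunk 4: stream[25..26]='1' size=0x1=1, data at stream[28..29]='j' -> body[10..11], body so far='mk39poclxrj'
Chunk 5: stream[31..32]='0' size=0 (terminator). Final body='mk39poclxrj' (11 bytes)
Body byte 0 = 'm'

Answer: m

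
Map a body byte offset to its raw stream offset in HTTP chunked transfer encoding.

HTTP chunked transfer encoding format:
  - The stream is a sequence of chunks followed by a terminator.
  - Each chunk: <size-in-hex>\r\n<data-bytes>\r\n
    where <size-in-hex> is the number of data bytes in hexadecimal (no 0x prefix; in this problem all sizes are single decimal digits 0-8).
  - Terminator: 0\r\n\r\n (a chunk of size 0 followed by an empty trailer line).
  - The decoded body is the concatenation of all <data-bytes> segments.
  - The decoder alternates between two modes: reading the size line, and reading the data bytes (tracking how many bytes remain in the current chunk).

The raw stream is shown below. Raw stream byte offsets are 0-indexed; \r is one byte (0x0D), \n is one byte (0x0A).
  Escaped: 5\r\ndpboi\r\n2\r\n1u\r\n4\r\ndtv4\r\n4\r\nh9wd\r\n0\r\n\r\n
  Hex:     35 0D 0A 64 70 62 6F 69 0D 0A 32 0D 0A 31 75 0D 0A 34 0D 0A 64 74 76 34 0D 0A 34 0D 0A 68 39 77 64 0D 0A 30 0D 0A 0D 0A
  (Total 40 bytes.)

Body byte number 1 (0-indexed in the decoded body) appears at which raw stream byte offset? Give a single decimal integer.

Answer: 4

Derivation:
Chunk 1: stream[0..1]='5' size=0x5=5, data at stream[3..8]='dpboi' -> body[0..5], body so far='dpboi'
Chunk 2: stream[10..11]='2' size=0x2=2, data at stream[13..15]='1u' -> body[5..7], body so far='dpboi1u'
Chunk 3: stream[17..18]='4' size=0x4=4, data at stream[20..24]='dtv4' -> body[7..11], body so far='dpboi1udtv4'
Chunk 4: stream[26..27]='4' size=0x4=4, data at stream[29..33]='h9wd' -> body[11..15], body so far='dpboi1udtv4h9wd'
Chunk 5: stream[35..36]='0' size=0 (terminator). Final body='dpboi1udtv4h9wd' (15 bytes)
Body byte 1 at stream offset 4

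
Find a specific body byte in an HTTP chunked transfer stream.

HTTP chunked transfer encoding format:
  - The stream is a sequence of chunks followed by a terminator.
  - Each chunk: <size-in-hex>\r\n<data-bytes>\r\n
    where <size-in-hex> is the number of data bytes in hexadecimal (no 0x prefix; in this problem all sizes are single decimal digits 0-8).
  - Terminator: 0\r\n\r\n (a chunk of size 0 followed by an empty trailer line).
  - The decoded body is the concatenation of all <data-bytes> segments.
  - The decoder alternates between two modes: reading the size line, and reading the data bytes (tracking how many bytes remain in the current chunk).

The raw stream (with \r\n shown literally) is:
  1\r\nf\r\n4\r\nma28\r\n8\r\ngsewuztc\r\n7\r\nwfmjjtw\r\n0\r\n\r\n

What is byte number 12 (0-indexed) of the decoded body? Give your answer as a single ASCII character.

Answer: c

Derivation:
Chunk 1: stream[0..1]='1' size=0x1=1, data at stream[3..4]='f' -> body[0..1], body so far='f'
Chunk 2: stream[6..7]='4' size=0x4=4, data at stream[9..13]='ma28' -> body[1..5], body so far='fma28'
Chunk 3: stream[15..16]='8' size=0x8=8, data at stream[18..26]='gsewuztc' -> body[5..13], body so far='fma28gsewuztc'
Chunk 4: stream[28..29]='7' size=0x7=7, data at stream[31..38]='wfmjjtw' -> body[13..20], body so far='fma28gsewuztcwfmjjtw'
Chunk 5: stream[40..41]='0' size=0 (terminator). Final body='fma28gsewuztcwfmjjtw' (20 bytes)
Body byte 12 = 'c'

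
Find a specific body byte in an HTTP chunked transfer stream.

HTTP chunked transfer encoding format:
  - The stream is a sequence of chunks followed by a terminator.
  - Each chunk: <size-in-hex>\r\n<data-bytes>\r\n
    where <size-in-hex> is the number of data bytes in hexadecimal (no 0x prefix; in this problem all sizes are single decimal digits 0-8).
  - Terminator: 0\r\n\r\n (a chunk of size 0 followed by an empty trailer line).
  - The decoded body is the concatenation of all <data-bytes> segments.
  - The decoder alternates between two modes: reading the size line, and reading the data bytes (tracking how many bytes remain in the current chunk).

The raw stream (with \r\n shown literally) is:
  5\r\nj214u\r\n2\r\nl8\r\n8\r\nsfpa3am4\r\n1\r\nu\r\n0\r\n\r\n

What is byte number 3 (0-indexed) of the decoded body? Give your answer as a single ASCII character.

Chunk 1: stream[0..1]='5' size=0x5=5, data at stream[3..8]='j214u' -> body[0..5], body so far='j214u'
Chunk 2: stream[10..11]='2' size=0x2=2, data at stream[13..15]='l8' -> body[5..7], body so far='j214ul8'
Chunk 3: stream[17..18]='8' size=0x8=8, data at stream[20..28]='sfpa3am4' -> body[7..15], body so far='j214ul8sfpa3am4'
Chunk 4: stream[30..31]='1' size=0x1=1, data at stream[33..34]='u' -> body[15..16], body so far='j214ul8sfpa3am4u'
Chunk 5: stream[36..37]='0' size=0 (terminator). Final body='j214ul8sfpa3am4u' (16 bytes)
Body byte 3 = '4'

Answer: 4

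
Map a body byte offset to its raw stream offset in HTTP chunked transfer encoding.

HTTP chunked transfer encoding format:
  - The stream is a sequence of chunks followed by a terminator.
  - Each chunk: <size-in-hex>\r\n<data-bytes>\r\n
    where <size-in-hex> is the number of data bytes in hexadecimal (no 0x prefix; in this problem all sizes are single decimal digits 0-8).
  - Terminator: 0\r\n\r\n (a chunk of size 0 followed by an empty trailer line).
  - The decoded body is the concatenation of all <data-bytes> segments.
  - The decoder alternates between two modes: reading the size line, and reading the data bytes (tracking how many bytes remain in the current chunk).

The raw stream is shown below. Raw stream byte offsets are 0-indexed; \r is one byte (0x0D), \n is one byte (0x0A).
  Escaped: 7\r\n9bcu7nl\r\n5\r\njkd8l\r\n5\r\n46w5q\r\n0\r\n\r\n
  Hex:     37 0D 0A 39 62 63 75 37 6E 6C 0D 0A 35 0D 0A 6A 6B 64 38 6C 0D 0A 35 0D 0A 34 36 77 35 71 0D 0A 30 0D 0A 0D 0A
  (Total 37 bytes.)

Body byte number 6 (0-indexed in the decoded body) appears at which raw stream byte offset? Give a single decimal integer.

Answer: 9

Derivation:
Chunk 1: stream[0..1]='7' size=0x7=7, data at stream[3..10]='9bcu7nl' -> body[0..7], body so far='9bcu7nl'
Chunk 2: stream[12..13]='5' size=0x5=5, data at stream[15..20]='jkd8l' -> body[7..12], body so far='9bcu7nljkd8l'
Chunk 3: stream[22..23]='5' size=0x5=5, data at stream[25..30]='46w5q' -> body[12..17], body so far='9bcu7nljkd8l46w5q'
Chunk 4: stream[32..33]='0' size=0 (terminator). Final body='9bcu7nljkd8l46w5q' (17 bytes)
Body byte 6 at stream offset 9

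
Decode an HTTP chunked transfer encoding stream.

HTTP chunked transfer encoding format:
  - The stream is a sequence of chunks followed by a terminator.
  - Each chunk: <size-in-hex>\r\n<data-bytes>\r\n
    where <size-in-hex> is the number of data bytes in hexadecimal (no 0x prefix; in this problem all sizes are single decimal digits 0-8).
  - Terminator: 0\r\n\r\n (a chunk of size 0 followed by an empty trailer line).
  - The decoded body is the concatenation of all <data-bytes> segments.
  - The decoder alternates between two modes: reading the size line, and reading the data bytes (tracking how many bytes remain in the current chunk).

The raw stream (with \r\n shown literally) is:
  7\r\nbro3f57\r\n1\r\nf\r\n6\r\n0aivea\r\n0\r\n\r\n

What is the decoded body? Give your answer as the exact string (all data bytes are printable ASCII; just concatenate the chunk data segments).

Chunk 1: stream[0..1]='7' size=0x7=7, data at stream[3..10]='bro3f57' -> body[0..7], body so far='bro3f57'
Chunk 2: stream[12..13]='1' size=0x1=1, data at stream[15..16]='f' -> body[7..8], body so far='bro3f57f'
Chunk 3: stream[18..19]='6' size=0x6=6, data at stream[21..27]='0aivea' -> body[8..14], body so far='bro3f57f0aivea'
Chunk 4: stream[29..30]='0' size=0 (terminator). Final body='bro3f57f0aivea' (14 bytes)

Answer: bro3f57f0aivea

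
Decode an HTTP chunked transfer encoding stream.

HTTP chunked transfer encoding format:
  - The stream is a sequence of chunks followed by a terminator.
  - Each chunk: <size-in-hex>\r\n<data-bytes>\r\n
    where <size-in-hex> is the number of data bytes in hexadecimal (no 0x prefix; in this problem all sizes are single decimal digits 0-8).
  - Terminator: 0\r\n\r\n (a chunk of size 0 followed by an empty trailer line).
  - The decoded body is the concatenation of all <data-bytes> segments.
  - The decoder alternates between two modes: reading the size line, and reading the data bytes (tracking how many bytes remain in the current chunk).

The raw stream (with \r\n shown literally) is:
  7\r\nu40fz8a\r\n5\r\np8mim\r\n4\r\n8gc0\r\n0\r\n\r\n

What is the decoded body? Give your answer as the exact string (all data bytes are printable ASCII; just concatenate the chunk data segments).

Answer: u40fz8ap8mim8gc0

Derivation:
Chunk 1: stream[0..1]='7' size=0x7=7, data at stream[3..10]='u40fz8a' -> body[0..7], body so far='u40fz8a'
Chunk 2: stream[12..13]='5' size=0x5=5, data at stream[15..20]='p8mim' -> body[7..12], body so far='u40fz8ap8mim'
Chunk 3: stream[22..23]='4' size=0x4=4, data at stream[25..29]='8gc0' -> body[12..16], body so far='u40fz8ap8mim8gc0'
Chunk 4: stream[31..32]='0' size=0 (terminator). Final body='u40fz8ap8mim8gc0' (16 bytes)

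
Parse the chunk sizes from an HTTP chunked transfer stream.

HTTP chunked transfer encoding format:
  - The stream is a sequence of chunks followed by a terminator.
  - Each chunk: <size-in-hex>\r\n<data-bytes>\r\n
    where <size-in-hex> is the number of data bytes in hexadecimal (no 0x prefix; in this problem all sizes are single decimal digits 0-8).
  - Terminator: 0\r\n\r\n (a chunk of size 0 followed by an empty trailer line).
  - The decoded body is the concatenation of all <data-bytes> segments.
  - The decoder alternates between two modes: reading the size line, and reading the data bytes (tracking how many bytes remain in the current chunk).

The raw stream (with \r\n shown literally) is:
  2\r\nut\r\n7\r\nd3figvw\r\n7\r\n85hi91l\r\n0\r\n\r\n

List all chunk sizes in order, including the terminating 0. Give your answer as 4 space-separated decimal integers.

Answer: 2 7 7 0

Derivation:
Chunk 1: stream[0..1]='2' size=0x2=2, data at stream[3..5]='ut' -> body[0..2], body so far='ut'
Chunk 2: stream[7..8]='7' size=0x7=7, data at stream[10..17]='d3figvw' -> body[2..9], body so far='utd3figvw'
Chunk 3: stream[19..20]='7' size=0x7=7, data at stream[22..29]='85hi91l' -> body[9..16], body so far='utd3figvw85hi91l'
Chunk 4: stream[31..32]='0' size=0 (terminator). Final body='utd3figvw85hi91l' (16 bytes)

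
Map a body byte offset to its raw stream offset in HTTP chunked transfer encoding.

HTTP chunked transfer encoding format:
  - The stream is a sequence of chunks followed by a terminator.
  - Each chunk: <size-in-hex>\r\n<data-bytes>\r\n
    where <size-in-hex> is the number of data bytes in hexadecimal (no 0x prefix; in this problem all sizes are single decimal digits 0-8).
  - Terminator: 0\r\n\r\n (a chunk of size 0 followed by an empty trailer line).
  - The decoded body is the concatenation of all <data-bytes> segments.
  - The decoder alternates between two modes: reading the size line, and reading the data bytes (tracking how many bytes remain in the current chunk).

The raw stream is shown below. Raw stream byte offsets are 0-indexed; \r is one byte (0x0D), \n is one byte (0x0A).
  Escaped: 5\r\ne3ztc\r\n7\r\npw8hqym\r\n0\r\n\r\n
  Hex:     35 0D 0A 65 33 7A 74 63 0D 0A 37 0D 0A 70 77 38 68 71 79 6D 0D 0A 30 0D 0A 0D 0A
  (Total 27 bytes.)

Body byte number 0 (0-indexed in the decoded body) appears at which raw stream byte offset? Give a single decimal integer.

Answer: 3

Derivation:
Chunk 1: stream[0..1]='5' size=0x5=5, data at stream[3..8]='e3ztc' -> body[0..5], body so far='e3ztc'
Chunk 2: stream[10..11]='7' size=0x7=7, data at stream[13..20]='pw8hqym' -> body[5..12], body so far='e3ztcpw8hqym'
Chunk 3: stream[22..23]='0' size=0 (terminator). Final body='e3ztcpw8hqym' (12 bytes)
Body byte 0 at stream offset 3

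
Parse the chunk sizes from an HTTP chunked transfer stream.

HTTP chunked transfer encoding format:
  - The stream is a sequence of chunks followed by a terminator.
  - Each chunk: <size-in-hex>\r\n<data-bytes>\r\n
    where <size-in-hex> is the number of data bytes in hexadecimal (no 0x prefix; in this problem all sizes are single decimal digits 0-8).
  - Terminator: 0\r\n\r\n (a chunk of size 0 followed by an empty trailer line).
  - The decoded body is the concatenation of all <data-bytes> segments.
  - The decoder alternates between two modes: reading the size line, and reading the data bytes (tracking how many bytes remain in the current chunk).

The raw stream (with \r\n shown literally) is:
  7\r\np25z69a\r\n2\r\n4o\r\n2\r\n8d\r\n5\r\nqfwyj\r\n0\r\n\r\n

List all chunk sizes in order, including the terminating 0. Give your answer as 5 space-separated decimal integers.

Answer: 7 2 2 5 0

Derivation:
Chunk 1: stream[0..1]='7' size=0x7=7, data at stream[3..10]='p25z69a' -> body[0..7], body so far='p25z69a'
Chunk 2: stream[12..13]='2' size=0x2=2, data at stream[15..17]='4o' -> body[7..9], body so far='p25z69a4o'
Chunk 3: stream[19..20]='2' size=0x2=2, data at stream[22..24]='8d' -> body[9..11], body so far='p25z69a4o8d'
Chunk 4: stream[26..27]='5' size=0x5=5, data at stream[29..34]='qfwyj' -> body[11..16], body so far='p25z69a4o8dqfwyj'
Chunk 5: stream[36..37]='0' size=0 (terminator). Final body='p25z69a4o8dqfwyj' (16 bytes)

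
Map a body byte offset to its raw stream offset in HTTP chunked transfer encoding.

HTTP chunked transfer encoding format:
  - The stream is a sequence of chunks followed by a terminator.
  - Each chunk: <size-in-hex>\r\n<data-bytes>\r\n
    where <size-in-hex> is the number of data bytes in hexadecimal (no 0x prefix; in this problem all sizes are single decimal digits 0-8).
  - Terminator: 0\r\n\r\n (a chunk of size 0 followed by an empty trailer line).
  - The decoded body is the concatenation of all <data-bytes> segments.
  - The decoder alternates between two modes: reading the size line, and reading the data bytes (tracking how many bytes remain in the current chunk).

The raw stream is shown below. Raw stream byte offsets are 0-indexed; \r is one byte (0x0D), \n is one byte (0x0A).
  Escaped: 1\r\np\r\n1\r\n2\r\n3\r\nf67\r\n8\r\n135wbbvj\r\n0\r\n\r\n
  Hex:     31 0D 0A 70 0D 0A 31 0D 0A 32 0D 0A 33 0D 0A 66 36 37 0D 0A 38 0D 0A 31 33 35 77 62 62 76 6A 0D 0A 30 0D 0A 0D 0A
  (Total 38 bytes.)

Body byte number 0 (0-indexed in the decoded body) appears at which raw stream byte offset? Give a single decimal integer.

Chunk 1: stream[0..1]='1' size=0x1=1, data at stream[3..4]='p' -> body[0..1], body so far='p'
Chunk 2: stream[6..7]='1' size=0x1=1, data at stream[9..10]='2' -> body[1..2], body so far='p2'
Chunk 3: stream[12..13]='3' size=0x3=3, data at stream[15..18]='f67' -> body[2..5], body so far='p2f67'
Chunk 4: stream[20..21]='8' size=0x8=8, data at stream[23..31]='135wbbvj' -> body[5..13], body so far='p2f67135wbbvj'
Chunk 5: stream[33..34]='0' size=0 (terminator). Final body='p2f67135wbbvj' (13 bytes)
Body byte 0 at stream offset 3

Answer: 3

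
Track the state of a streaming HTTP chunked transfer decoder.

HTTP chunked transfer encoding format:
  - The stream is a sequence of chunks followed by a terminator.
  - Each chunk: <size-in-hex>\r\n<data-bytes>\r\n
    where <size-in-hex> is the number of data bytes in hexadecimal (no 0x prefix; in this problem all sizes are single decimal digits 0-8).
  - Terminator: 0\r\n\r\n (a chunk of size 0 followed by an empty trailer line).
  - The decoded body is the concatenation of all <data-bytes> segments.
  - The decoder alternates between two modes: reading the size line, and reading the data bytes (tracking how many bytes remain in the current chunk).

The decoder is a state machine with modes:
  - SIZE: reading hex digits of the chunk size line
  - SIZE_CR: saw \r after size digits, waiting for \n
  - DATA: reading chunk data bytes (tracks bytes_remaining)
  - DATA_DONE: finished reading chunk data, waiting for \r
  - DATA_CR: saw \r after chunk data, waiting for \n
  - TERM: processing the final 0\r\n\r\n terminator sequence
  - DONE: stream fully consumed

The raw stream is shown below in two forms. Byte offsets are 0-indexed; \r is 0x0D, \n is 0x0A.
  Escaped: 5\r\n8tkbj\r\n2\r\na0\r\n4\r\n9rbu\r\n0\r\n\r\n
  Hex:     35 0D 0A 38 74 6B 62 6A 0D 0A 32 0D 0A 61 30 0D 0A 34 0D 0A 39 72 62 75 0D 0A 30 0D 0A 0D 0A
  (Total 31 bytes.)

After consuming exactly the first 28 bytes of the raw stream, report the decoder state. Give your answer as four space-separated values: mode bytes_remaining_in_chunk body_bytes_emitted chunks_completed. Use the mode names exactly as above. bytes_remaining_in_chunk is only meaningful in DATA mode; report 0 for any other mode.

Byte 0 = '5': mode=SIZE remaining=0 emitted=0 chunks_done=0
Byte 1 = 0x0D: mode=SIZE_CR remaining=0 emitted=0 chunks_done=0
Byte 2 = 0x0A: mode=DATA remaining=5 emitted=0 chunks_done=0
Byte 3 = '8': mode=DATA remaining=4 emitted=1 chunks_done=0
Byte 4 = 't': mode=DATA remaining=3 emitted=2 chunks_done=0
Byte 5 = 'k': mode=DATA remaining=2 emitted=3 chunks_done=0
Byte 6 = 'b': mode=DATA remaining=1 emitted=4 chunks_done=0
Byte 7 = 'j': mode=DATA_DONE remaining=0 emitted=5 chunks_done=0
Byte 8 = 0x0D: mode=DATA_CR remaining=0 emitted=5 chunks_done=0
Byte 9 = 0x0A: mode=SIZE remaining=0 emitted=5 chunks_done=1
Byte 10 = '2': mode=SIZE remaining=0 emitted=5 chunks_done=1
Byte 11 = 0x0D: mode=SIZE_CR remaining=0 emitted=5 chunks_done=1
Byte 12 = 0x0A: mode=DATA remaining=2 emitted=5 chunks_done=1
Byte 13 = 'a': mode=DATA remaining=1 emitted=6 chunks_done=1
Byte 14 = '0': mode=DATA_DONE remaining=0 emitted=7 chunks_done=1
Byte 15 = 0x0D: mode=DATA_CR remaining=0 emitted=7 chunks_done=1
Byte 16 = 0x0A: mode=SIZE remaining=0 emitted=7 chunks_done=2
Byte 17 = '4': mode=SIZE remaining=0 emitted=7 chunks_done=2
Byte 18 = 0x0D: mode=SIZE_CR remaining=0 emitted=7 chunks_done=2
Byte 19 = 0x0A: mode=DATA remaining=4 emitted=7 chunks_done=2
Byte 20 = '9': mode=DATA remaining=3 emitted=8 chunks_done=2
Byte 21 = 'r': mode=DATA remaining=2 emitted=9 chunks_done=2
Byte 22 = 'b': mode=DATA remaining=1 emitted=10 chunks_done=2
Byte 23 = 'u': mode=DATA_DONE remaining=0 emitted=11 chunks_done=2
Byte 24 = 0x0D: mode=DATA_CR remaining=0 emitted=11 chunks_done=2
Byte 25 = 0x0A: mode=SIZE remaining=0 emitted=11 chunks_done=3
Byte 26 = '0': mode=SIZE remaining=0 emitted=11 chunks_done=3
Byte 27 = 0x0D: mode=SIZE_CR remaining=0 emitted=11 chunks_done=3

Answer: SIZE_CR 0 11 3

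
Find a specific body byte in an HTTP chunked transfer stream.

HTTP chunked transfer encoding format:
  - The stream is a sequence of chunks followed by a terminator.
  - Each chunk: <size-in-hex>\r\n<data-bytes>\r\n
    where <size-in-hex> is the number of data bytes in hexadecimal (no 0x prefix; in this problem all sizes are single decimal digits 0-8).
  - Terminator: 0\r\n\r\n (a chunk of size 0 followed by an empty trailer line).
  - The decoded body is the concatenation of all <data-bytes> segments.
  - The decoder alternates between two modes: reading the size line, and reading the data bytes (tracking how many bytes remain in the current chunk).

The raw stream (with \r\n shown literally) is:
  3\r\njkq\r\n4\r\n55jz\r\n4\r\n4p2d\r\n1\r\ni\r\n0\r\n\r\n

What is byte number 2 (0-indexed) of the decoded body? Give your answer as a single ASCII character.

Chunk 1: stream[0..1]='3' size=0x3=3, data at stream[3..6]='jkq' -> body[0..3], body so far='jkq'
Chunk 2: stream[8..9]='4' size=0x4=4, data at stream[11..15]='55jz' -> body[3..7], body so far='jkq55jz'
Chunk 3: stream[17..18]='4' size=0x4=4, data at stream[20..24]='4p2d' -> body[7..11], body so far='jkq55jz4p2d'
Chunk 4: stream[26..27]='1' size=0x1=1, data at stream[29..30]='i' -> body[11..12], body so far='jkq55jz4p2di'
Chunk 5: stream[32..33]='0' size=0 (terminator). Final body='jkq55jz4p2di' (12 bytes)
Body byte 2 = 'q'

Answer: q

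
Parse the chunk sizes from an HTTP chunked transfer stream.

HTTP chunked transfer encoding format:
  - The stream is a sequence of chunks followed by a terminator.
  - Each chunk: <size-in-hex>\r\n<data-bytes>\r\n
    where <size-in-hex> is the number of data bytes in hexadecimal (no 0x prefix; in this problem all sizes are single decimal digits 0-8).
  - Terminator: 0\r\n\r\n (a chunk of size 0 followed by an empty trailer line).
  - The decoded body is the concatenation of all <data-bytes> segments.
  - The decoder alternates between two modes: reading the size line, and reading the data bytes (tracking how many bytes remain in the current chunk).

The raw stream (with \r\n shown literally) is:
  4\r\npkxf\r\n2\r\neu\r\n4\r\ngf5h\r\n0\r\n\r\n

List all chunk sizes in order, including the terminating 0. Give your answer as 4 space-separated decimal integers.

Answer: 4 2 4 0

Derivation:
Chunk 1: stream[0..1]='4' size=0x4=4, data at stream[3..7]='pkxf' -> body[0..4], body so far='pkxf'
Chunk 2: stream[9..10]='2' size=0x2=2, data at stream[12..14]='eu' -> body[4..6], body so far='pkxfeu'
Chunk 3: stream[16..17]='4' size=0x4=4, data at stream[19..23]='gf5h' -> body[6..10], body so far='pkxfeugf5h'
Chunk 4: stream[25..26]='0' size=0 (terminator). Final body='pkxfeugf5h' (10 bytes)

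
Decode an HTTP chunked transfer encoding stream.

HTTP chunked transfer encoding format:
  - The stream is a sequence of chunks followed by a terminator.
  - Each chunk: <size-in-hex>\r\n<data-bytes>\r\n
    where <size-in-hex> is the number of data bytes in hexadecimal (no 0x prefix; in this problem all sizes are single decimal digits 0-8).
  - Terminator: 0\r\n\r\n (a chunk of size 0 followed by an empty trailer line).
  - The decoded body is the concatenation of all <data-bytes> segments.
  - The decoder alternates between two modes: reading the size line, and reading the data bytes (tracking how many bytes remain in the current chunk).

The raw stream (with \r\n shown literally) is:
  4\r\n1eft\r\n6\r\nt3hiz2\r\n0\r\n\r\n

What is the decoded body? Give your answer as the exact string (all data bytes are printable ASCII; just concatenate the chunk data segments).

Answer: 1eftt3hiz2

Derivation:
Chunk 1: stream[0..1]='4' size=0x4=4, data at stream[3..7]='1eft' -> body[0..4], body so far='1eft'
Chunk 2: stream[9..10]='6' size=0x6=6, data at stream[12..18]='t3hiz2' -> body[4..10], body so far='1eftt3hiz2'
Chunk 3: stream[20..21]='0' size=0 (terminator). Final body='1eftt3hiz2' (10 bytes)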